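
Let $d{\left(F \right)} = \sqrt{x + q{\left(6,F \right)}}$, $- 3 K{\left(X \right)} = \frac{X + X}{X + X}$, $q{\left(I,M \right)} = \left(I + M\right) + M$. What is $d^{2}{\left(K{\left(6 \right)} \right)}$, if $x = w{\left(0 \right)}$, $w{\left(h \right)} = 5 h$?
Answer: $\frac{16}{3} \approx 5.3333$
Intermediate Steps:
$q{\left(I,M \right)} = I + 2 M$
$x = 0$ ($x = 5 \cdot 0 = 0$)
$K{\left(X \right)} = - \frac{1}{3}$ ($K{\left(X \right)} = - \frac{\left(X + X\right) \frac{1}{X + X}}{3} = - \frac{2 X \frac{1}{2 X}}{3} = \left(- \frac{1}{3}\right) 1 = - \frac{1}{3}$)
$d{\left(F \right)} = \sqrt{6 + 2 F}$ ($d{\left(F \right)} = \sqrt{0 + \left(6 + 2 F\right)} = \sqrt{6 + 2 F}$)
$d^{2}{\left(K{\left(6 \right)} \right)} = \left(\sqrt{6 + 2 \left(- \frac{1}{3}\right)}\right)^{2} = \left(\sqrt{6 - \frac{2}{3}}\right)^{2} = \left(\sqrt{\frac{16}{3}}\right)^{2} = \left(\frac{4 \sqrt{3}}{3}\right)^{2} = \frac{16}{3}$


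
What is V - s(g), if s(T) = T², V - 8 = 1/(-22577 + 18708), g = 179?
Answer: -123935678/3869 ≈ -32033.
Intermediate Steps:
V = 30951/3869 (V = 8 + 1/(-22577 + 18708) = 8 + 1/(-3869) = 8 - 1/3869 = 30951/3869 ≈ 7.9997)
V - s(g) = 30951/3869 - 1*179² = 30951/3869 - 1*32041 = 30951/3869 - 32041 = -123935678/3869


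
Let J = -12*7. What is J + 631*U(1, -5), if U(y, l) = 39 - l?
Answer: 27680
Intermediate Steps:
J = -84
J + 631*U(1, -5) = -84 + 631*(39 - 1*(-5)) = -84 + 631*(39 + 5) = -84 + 631*44 = -84 + 27764 = 27680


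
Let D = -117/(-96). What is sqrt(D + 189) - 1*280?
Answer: -280 + sqrt(12174)/8 ≈ -266.21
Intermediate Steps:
D = 39/32 (D = -117*(-1/96) = 39/32 ≈ 1.2188)
sqrt(D + 189) - 1*280 = sqrt(39/32 + 189) - 1*280 = sqrt(6087/32) - 280 = sqrt(12174)/8 - 280 = -280 + sqrt(12174)/8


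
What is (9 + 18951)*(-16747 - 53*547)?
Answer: -867192480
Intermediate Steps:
(9 + 18951)*(-16747 - 53*547) = 18960*(-16747 - 28991) = 18960*(-45738) = -867192480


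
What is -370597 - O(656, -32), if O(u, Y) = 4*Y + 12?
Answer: -370481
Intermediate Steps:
O(u, Y) = 12 + 4*Y
-370597 - O(656, -32) = -370597 - (12 + 4*(-32)) = -370597 - (12 - 128) = -370597 - 1*(-116) = -370597 + 116 = -370481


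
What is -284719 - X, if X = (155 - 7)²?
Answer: -306623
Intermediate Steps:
X = 21904 (X = 148² = 21904)
-284719 - X = -284719 - 1*21904 = -284719 - 21904 = -306623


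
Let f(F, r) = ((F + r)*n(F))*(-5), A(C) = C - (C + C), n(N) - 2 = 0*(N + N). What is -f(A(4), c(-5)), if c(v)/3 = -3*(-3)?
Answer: 230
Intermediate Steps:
n(N) = 2 (n(N) = 2 + 0*(N + N) = 2 + 0*(2*N) = 2 + 0 = 2)
c(v) = 27 (c(v) = 3*(-3*(-3)) = 3*9 = 27)
A(C) = -C (A(C) = C - 2*C = -C)
f(F, r) = -10*F - 10*r (f(F, r) = ((F + r)*2)*(-5) = (2*F + 2*r)*(-5) = -10*F - 10*r)
-f(A(4), c(-5)) = -(-(-10)*4 - 10*27) = -(-10*(-4) - 270) = -(40 - 270) = -1*(-230) = 230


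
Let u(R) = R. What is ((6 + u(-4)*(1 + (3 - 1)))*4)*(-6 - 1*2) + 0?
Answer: 192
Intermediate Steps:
((6 + u(-4)*(1 + (3 - 1)))*4)*(-6 - 1*2) + 0 = ((6 - 4*(1 + (3 - 1)))*4)*(-6 - 1*2) + 0 = ((6 - 4*(1 + 2))*4)*(-6 - 2) + 0 = ((6 - 4*3)*4)*(-8) + 0 = ((6 - 12)*4)*(-8) + 0 = -6*4*(-8) + 0 = -24*(-8) + 0 = 192 + 0 = 192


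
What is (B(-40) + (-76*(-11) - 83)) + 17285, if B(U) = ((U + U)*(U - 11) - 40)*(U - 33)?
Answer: -276882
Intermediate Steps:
B(U) = (-40 + 2*U*(-11 + U))*(-33 + U) (B(U) = ((2*U)*(-11 + U) - 40)*(-33 + U) = (2*U*(-11 + U) - 40)*(-33 + U) = (-40 + 2*U*(-11 + U))*(-33 + U))
(B(-40) + (-76*(-11) - 83)) + 17285 = ((1320 - 88*(-40)² + 2*(-40)³ + 686*(-40)) + (-76*(-11) - 83)) + 17285 = ((1320 - 88*1600 + 2*(-64000) - 27440) + (836 - 83)) + 17285 = ((1320 - 140800 - 128000 - 27440) + 753) + 17285 = (-294920 + 753) + 17285 = -294167 + 17285 = -276882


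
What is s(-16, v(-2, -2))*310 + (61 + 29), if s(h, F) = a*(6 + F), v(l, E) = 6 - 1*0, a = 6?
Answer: 22410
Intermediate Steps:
v(l, E) = 6 (v(l, E) = 6 + 0 = 6)
s(h, F) = 36 + 6*F (s(h, F) = 6*(6 + F) = 36 + 6*F)
s(-16, v(-2, -2))*310 + (61 + 29) = (36 + 6*6)*310 + (61 + 29) = (36 + 36)*310 + 90 = 72*310 + 90 = 22320 + 90 = 22410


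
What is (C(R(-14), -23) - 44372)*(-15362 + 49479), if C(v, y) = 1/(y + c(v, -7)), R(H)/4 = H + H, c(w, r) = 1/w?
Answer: -3901168274452/2577 ≈ -1.5138e+9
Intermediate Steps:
R(H) = 8*H (R(H) = 4*(H + H) = 4*(2*H) = 8*H)
C(v, y) = 1/(y + 1/v)
(C(R(-14), -23) - 44372)*(-15362 + 49479) = ((8*(-14))/(1 + (8*(-14))*(-23)) - 44372)*(-15362 + 49479) = (-112/(1 - 112*(-23)) - 44372)*34117 = (-112/(1 + 2576) - 44372)*34117 = (-112/2577 - 44372)*34117 = -114346756/2577*34117 = -3901168274452/2577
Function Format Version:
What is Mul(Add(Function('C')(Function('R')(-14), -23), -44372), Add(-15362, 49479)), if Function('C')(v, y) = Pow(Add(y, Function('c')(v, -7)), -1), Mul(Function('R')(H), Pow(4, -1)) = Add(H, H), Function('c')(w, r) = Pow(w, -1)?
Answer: Rational(-3901168274452, 2577) ≈ -1.5138e+9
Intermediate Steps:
Function('R')(H) = Mul(8, H) (Function('R')(H) = Mul(4, Add(H, H)) = Mul(4, Mul(2, H)) = Mul(8, H))
Function('C')(v, y) = Pow(Add(y, Pow(v, -1)), -1)
Mul(Add(Function('C')(Function('R')(-14), -23), -44372), Add(-15362, 49479)) = Mul(Add(Mul(Mul(8, -14), Pow(Add(1, Mul(Mul(8, -14), -23)), -1)), -44372), Add(-15362, 49479)) = Mul(Add(Mul(-112, Pow(Add(1, Mul(-112, -23)), -1)), -44372), 34117) = Mul(Add(Mul(-112, Pow(Add(1, 2576), -1)), -44372), 34117) = Mul(Add(Mul(-112, Pow(2577, -1)), -44372), 34117) = Mul(Add(Mul(-112, Rational(1, 2577)), -44372), 34117) = Mul(Add(Rational(-112, 2577), -44372), 34117) = Mul(Rational(-114346756, 2577), 34117) = Rational(-3901168274452, 2577)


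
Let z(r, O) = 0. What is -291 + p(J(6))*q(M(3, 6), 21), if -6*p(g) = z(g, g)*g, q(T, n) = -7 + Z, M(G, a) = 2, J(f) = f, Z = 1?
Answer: -291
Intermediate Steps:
q(T, n) = -6 (q(T, n) = -7 + 1 = -6)
p(g) = 0 (p(g) = -0*g = -⅙*0 = 0)
-291 + p(J(6))*q(M(3, 6), 21) = -291 + 0*(-6) = -291 + 0 = -291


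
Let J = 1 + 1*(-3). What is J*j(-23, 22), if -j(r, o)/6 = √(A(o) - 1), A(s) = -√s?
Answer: 12*√(-1 - √22) ≈ 28.626*I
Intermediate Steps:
j(r, o) = -6*√(-1 - √o) (j(r, o) = -6*√(-√o - 1) = -6*√(-1 - √o))
J = -2 (J = 1 - 3 = -2)
J*j(-23, 22) = -(-12)*√(-1 - √22) = 12*√(-1 - √22)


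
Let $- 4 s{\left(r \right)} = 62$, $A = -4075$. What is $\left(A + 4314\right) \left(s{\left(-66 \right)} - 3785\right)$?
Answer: $- \frac{1816639}{2} \approx -9.0832 \cdot 10^{5}$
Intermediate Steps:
$s{\left(r \right)} = - \frac{31}{2}$ ($s{\left(r \right)} = \left(- \frac{1}{4}\right) 62 = - \frac{31}{2}$)
$\left(A + 4314\right) \left(s{\left(-66 \right)} - 3785\right) = \left(-4075 + 4314\right) \left(- \frac{31}{2} - 3785\right) = 239 \left(- \frac{7601}{2}\right) = - \frac{1816639}{2}$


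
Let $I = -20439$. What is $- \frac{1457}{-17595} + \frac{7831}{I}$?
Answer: $- \frac{12000758}{39958245} \approx -0.30033$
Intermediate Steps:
$- \frac{1457}{-17595} + \frac{7831}{I} = - \frac{1457}{-17595} + \frac{7831}{-20439} = \left(-1457\right) \left(- \frac{1}{17595}\right) + 7831 \left(- \frac{1}{20439}\right) = \frac{1457}{17595} - \frac{7831}{20439} = - \frac{12000758}{39958245}$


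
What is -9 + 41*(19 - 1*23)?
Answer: -173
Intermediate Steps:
-9 + 41*(19 - 1*23) = -9 + 41*(19 - 23) = -9 + 41*(-4) = -9 - 164 = -173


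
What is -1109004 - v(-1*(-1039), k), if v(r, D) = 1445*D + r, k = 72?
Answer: -1214083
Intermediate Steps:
v(r, D) = r + 1445*D
-1109004 - v(-1*(-1039), k) = -1109004 - (-1*(-1039) + 1445*72) = -1109004 - (1039 + 104040) = -1109004 - 1*105079 = -1109004 - 105079 = -1214083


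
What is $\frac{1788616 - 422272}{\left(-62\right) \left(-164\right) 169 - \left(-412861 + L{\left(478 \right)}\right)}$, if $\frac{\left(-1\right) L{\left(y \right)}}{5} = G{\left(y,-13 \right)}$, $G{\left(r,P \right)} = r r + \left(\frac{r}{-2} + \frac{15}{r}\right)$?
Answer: $\frac{72568048}{173804951} \approx 0.41753$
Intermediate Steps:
$G{\left(r,P \right)} = r^{2} + \frac{15}{r} - \frac{r}{2}$ ($G{\left(r,P \right)} = r^{2} + \left(r \left(- \frac{1}{2}\right) + \frac{15}{r}\right) = r^{2} - \left(\frac{r}{2} - \frac{15}{r}\right) = r^{2} + \frac{15}{r} - \frac{r}{2}$)
$L{\left(y \right)} = - \frac{75}{y} - 5 y^{2} + \frac{5 y}{2}$ ($L{\left(y \right)} = - 5 \left(y^{2} + \frac{15}{y} - \frac{y}{2}\right) = - \frac{75}{y} - 5 y^{2} + \frac{5 y}{2}$)
$\frac{1788616 - 422272}{\left(-62\right) \left(-164\right) 169 - \left(-412861 + L{\left(478 \right)}\right)} = \frac{1788616 - 422272}{\left(-62\right) \left(-164\right) 169 + \left(\left(-897584 - \left(- \frac{75}{478} - 5 \cdot 478^{2} + \frac{5}{2} \cdot 478\right)\right) + 1310445\right)} = \frac{1366344}{10168 \cdot 169 + \left(\left(-897584 - \left(\left(-75\right) \frac{1}{478} - 1142420 + 1195\right)\right) + 1310445\right)} = \frac{1366344}{1718392 + \left(\left(-897584 - \left(- \frac{75}{478} - 1142420 + 1195\right)\right) + 1310445\right)} = \frac{1366344}{1718392 + \left(\left(-897584 - - \frac{545505625}{478}\right) + 1310445\right)} = \frac{1366344}{1718392 + \left(\left(-897584 + \frac{545505625}{478}\right) + 1310445\right)} = \frac{1366344}{1718392 + \left(\frac{116460473}{478} + 1310445\right)} = \frac{1366344}{1718392 + \frac{742853183}{478}} = \frac{1366344}{\frac{1564244559}{478}} = 1366344 \cdot \frac{478}{1564244559} = \frac{72568048}{173804951}$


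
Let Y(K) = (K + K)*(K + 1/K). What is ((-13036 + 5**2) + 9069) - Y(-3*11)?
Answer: -6122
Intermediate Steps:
Y(K) = 2*K*(K + 1/K) (Y(K) = (2*K)*(K + 1/K) = 2*K*(K + 1/K))
((-13036 + 5**2) + 9069) - Y(-3*11) = ((-13036 + 5**2) + 9069) - (2 + 2*(-3*11)**2) = ((-13036 + 25) + 9069) - (2 + 2*(-33)**2) = (-13011 + 9069) - (2 + 2*1089) = -3942 - (2 + 2178) = -3942 - 1*2180 = -3942 - 2180 = -6122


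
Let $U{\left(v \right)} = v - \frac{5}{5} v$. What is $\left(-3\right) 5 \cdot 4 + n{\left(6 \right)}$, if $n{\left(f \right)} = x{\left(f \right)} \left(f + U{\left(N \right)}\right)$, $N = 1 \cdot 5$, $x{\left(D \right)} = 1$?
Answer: $-54$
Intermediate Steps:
$N = 5$
$U{\left(v \right)} = 0$ ($U{\left(v \right)} = v - 5 \cdot \frac{1}{5} v = v - 1 v = v - v = 0$)
$n{\left(f \right)} = f$ ($n{\left(f \right)} = 1 \left(f + 0\right) = 1 f = f$)
$\left(-3\right) 5 \cdot 4 + n{\left(6 \right)} = \left(-3\right) 5 \cdot 4 + 6 = \left(-15\right) 4 + 6 = -60 + 6 = -54$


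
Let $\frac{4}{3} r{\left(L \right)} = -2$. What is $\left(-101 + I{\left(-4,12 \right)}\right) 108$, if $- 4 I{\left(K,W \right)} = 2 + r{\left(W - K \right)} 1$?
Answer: $- \frac{21843}{2} \approx -10922.0$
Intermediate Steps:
$r{\left(L \right)} = - \frac{3}{2}$ ($r{\left(L \right)} = \frac{3}{4} \left(-2\right) = - \frac{3}{2}$)
$I{\left(K,W \right)} = - \frac{1}{8}$ ($I{\left(K,W \right)} = - \frac{2 - \frac{3}{2}}{4} = \left(- \frac{1}{4}\right) \frac{1}{2} = - \frac{1}{8}$)
$\left(-101 + I{\left(-4,12 \right)}\right) 108 = \left(-101 - \frac{1}{8}\right) 108 = \left(- \frac{809}{8}\right) 108 = - \frac{21843}{2}$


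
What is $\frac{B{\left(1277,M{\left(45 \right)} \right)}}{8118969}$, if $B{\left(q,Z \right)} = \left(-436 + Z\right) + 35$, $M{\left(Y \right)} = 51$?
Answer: $- \frac{350}{8118969} \approx -4.3109 \cdot 10^{-5}$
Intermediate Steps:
$B{\left(q,Z \right)} = -401 + Z$
$\frac{B{\left(1277,M{\left(45 \right)} \right)}}{8118969} = \frac{-401 + 51}{8118969} = \left(-350\right) \frac{1}{8118969} = - \frac{350}{8118969}$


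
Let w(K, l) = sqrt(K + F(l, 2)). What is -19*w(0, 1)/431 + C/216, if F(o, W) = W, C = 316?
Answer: 79/54 - 19*sqrt(2)/431 ≈ 1.4006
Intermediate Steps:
w(K, l) = sqrt(2 + K) (w(K, l) = sqrt(K + 2) = sqrt(2 + K))
-19*w(0, 1)/431 + C/216 = -19*sqrt(2 + 0)/431 + 316/216 = -19*sqrt(2)*(1/431) + 316*(1/216) = -19*sqrt(2)/431 + 79/54 = 79/54 - 19*sqrt(2)/431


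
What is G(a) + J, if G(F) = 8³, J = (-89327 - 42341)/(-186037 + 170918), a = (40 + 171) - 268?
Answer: 7872596/15119 ≈ 520.71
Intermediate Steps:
a = -57 (a = 211 - 268 = -57)
J = 131668/15119 (J = -131668/(-15119) = -131668*(-1/15119) = 131668/15119 ≈ 8.7088)
G(F) = 512
G(a) + J = 512 + 131668/15119 = 7872596/15119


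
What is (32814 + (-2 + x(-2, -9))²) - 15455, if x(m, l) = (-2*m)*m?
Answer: 17459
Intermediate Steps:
x(m, l) = -2*m²
(32814 + (-2 + x(-2, -9))²) - 15455 = (32814 + (-2 - 2*(-2)²)²) - 15455 = (32814 + (-2 - 2*4)²) - 15455 = (32814 + (-2 - 8)²) - 15455 = (32814 + (-10)²) - 15455 = (32814 + 100) - 15455 = 32914 - 15455 = 17459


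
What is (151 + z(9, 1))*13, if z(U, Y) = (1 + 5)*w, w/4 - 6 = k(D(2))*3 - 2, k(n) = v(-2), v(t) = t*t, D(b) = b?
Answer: 6955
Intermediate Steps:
v(t) = t²
k(n) = 4 (k(n) = (-2)² = 4)
w = 64 (w = 24 + 4*(4*3 - 2) = 24 + 4*(12 - 2) = 24 + 4*10 = 24 + 40 = 64)
z(U, Y) = 384 (z(U, Y) = (1 + 5)*64 = 6*64 = 384)
(151 + z(9, 1))*13 = (151 + 384)*13 = 535*13 = 6955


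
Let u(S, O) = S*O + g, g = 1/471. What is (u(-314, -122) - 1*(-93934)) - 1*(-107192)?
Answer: 112773415/471 ≈ 2.3943e+5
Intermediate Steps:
g = 1/471 ≈ 0.0021231
u(S, O) = 1/471 + O*S (u(S, O) = S*O + 1/471 = O*S + 1/471 = 1/471 + O*S)
(u(-314, -122) - 1*(-93934)) - 1*(-107192) = ((1/471 - 122*(-314)) - 1*(-93934)) - 1*(-107192) = ((1/471 + 38308) + 93934) + 107192 = (18043069/471 + 93934) + 107192 = 62285983/471 + 107192 = 112773415/471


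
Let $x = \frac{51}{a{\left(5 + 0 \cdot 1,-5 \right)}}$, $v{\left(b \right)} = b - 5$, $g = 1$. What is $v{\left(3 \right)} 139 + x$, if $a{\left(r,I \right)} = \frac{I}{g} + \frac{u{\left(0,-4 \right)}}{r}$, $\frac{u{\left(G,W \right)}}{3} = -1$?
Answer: $- \frac{8039}{28} \approx -287.11$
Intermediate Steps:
$u{\left(G,W \right)} = -3$ ($u{\left(G,W \right)} = 3 \left(-1\right) = -3$)
$v{\left(b \right)} = -5 + b$ ($v{\left(b \right)} = b - 5 = -5 + b$)
$a{\left(r,I \right)} = I - \frac{3}{r}$ ($a{\left(r,I \right)} = \frac{I}{1} - \frac{3}{r} = I 1 - \frac{3}{r} = I - \frac{3}{r}$)
$x = - \frac{255}{28}$ ($x = \frac{51}{-5 - \frac{3}{5 + 0 \cdot 1}} = \frac{51}{-5 - \frac{3}{5 + 0}} = \frac{51}{-5 - \frac{3}{5}} = \frac{51}{- \frac{28}{5}} = 51 \left(- \frac{5}{28}\right) = - \frac{255}{28} \approx -9.1071$)
$v{\left(3 \right)} 139 + x = \left(-5 + 3\right) 139 - \frac{255}{28} = \left(-2\right) 139 - \frac{255}{28} = -278 - \frac{255}{28} = - \frac{8039}{28}$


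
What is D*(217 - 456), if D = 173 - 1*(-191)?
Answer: -86996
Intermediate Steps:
D = 364 (D = 173 + 191 = 364)
D*(217 - 456) = 364*(217 - 456) = 364*(-239) = -86996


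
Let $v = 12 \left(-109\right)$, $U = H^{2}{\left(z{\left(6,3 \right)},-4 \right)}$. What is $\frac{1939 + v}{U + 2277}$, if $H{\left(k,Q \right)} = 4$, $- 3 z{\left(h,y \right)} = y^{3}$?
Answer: $\frac{631}{2293} \approx 0.27519$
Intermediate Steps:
$z{\left(h,y \right)} = - \frac{y^{3}}{3}$
$U = 16$ ($U = 4^{2} = 16$)
$v = -1308$
$\frac{1939 + v}{U + 2277} = \frac{1939 - 1308}{16 + 2277} = \frac{631}{2293}$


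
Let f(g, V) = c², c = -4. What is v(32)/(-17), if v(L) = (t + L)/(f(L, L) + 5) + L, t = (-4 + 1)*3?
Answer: -695/357 ≈ -1.9468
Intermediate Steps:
f(g, V) = 16 (f(g, V) = (-4)² = 16)
t = -9 (t = -3*3 = -9)
v(L) = -3/7 + 22*L/21 (v(L) = (-9 + L)/(16 + 5) + L = (-9 + L)/21 + L = (-9 + L)*(1/21) + L = (-3/7 + L/21) + L = -3/7 + 22*L/21)
v(32)/(-17) = (-3/7 + (22/21)*32)/(-17) = (-3/7 + 704/21)*(-1/17) = (695/21)*(-1/17) = -695/357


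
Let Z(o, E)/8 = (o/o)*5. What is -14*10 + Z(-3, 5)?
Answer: -100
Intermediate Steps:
Z(o, E) = 40 (Z(o, E) = 8*((o/o)*5) = 8*(1*5) = 8*5 = 40)
-14*10 + Z(-3, 5) = -14*10 + 40 = -140 + 40 = -100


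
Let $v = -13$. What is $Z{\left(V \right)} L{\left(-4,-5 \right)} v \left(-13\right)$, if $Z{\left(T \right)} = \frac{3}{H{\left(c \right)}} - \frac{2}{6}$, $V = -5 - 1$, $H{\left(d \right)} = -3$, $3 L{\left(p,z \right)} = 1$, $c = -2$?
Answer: $- \frac{676}{9} \approx -75.111$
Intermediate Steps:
$L{\left(p,z \right)} = \frac{1}{3}$ ($L{\left(p,z \right)} = \frac{1}{3} \cdot 1 = \frac{1}{3}$)
$V = -6$
$Z{\left(T \right)} = - \frac{4}{3}$ ($Z{\left(T \right)} = \frac{3}{-3} - \frac{2}{6} = 3 \left(- \frac{1}{3}\right) - \frac{1}{3} = -1 - \frac{1}{3} = - \frac{4}{3}$)
$Z{\left(V \right)} L{\left(-4,-5 \right)} v \left(-13\right) = - \frac{4 \cdot \frac{1}{3} \left(-13\right) \left(-13\right)}{3} = - \frac{4 \left(\left(- \frac{13}{3}\right) \left(-13\right)\right)}{3} = \left(- \frac{4}{3}\right) \frac{169}{3} = - \frac{676}{9}$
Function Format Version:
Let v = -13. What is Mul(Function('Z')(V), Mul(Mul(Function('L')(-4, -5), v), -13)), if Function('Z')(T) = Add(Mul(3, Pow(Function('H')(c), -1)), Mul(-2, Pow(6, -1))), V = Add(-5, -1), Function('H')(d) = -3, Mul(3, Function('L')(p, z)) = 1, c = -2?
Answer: Rational(-676, 9) ≈ -75.111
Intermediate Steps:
Function('L')(p, z) = Rational(1, 3) (Function('L')(p, z) = Mul(Rational(1, 3), 1) = Rational(1, 3))
V = -6
Function('Z')(T) = Rational(-4, 3) (Function('Z')(T) = Add(Mul(3, Pow(-3, -1)), Mul(-2, Pow(6, -1))) = Add(Mul(3, Rational(-1, 3)), Mul(-2, Rational(1, 6))) = Add(-1, Rational(-1, 3)) = Rational(-4, 3))
Mul(Function('Z')(V), Mul(Mul(Function('L')(-4, -5), v), -13)) = Mul(Rational(-4, 3), Mul(Mul(Rational(1, 3), -13), -13)) = Mul(Rational(-4, 3), Mul(Rational(-13, 3), -13)) = Mul(Rational(-4, 3), Rational(169, 3)) = Rational(-676, 9)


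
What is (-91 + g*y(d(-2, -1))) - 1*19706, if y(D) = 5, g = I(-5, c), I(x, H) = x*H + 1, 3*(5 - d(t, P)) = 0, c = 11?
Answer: -20067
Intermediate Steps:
d(t, P) = 5 (d(t, P) = 5 - 1/3*0 = 5 + 0 = 5)
I(x, H) = 1 + H*x (I(x, H) = H*x + 1 = 1 + H*x)
g = -54 (g = 1 + 11*(-5) = 1 - 55 = -54)
(-91 + g*y(d(-2, -1))) - 1*19706 = (-91 - 54*5) - 1*19706 = (-91 - 270) - 19706 = -361 - 19706 = -20067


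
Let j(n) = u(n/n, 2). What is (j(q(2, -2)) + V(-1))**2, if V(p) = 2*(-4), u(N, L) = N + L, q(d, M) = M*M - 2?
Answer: 25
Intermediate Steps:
q(d, M) = -2 + M**2 (q(d, M) = M**2 - 2 = -2 + M**2)
u(N, L) = L + N
j(n) = 3 (j(n) = 2 + n/n = 2 + 1 = 3)
V(p) = -8
(j(q(2, -2)) + V(-1))**2 = (3 - 8)**2 = (-5)**2 = 25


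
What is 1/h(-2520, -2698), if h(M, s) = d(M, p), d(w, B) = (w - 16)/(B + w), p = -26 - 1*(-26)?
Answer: 315/317 ≈ 0.99369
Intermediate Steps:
p = 0 (p = -26 + 26 = 0)
d(w, B) = (-16 + w)/(B + w)
h(M, s) = (-16 + M)/M (h(M, s) = (-16 + M)/(0 + M) = (-16 + M)/M)
1/h(-2520, -2698) = 1/((-16 - 2520)/(-2520)) = 1/(-1/2520*(-2536)) = 1/(317/315) = 315/317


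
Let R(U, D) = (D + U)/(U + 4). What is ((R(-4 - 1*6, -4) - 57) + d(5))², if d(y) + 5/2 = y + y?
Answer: 80089/36 ≈ 2224.7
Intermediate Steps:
d(y) = -5/2 + 2*y (d(y) = -5/2 + (y + y) = -5/2 + 2*y)
R(U, D) = (D + U)/(4 + U)
((R(-4 - 1*6, -4) - 57) + d(5))² = (((-4 + (-4 - 1*6))/(4 + (-4 - 1*6)) - 57) + (-5/2 + 2*5))² = (((-4 + (-4 - 6))/(4 + (-4 - 6)) - 57) + (-5/2 + 10))² = (((-4 - 10)/(4 - 10) - 57) + 15/2)² = ((-14/(-6) - 57) + 15/2)² = ((-⅙*(-14) - 57) + 15/2)² = ((7/3 - 57) + 15/2)² = (-164/3 + 15/2)² = (-283/6)² = 80089/36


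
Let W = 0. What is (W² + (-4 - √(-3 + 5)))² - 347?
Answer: -329 + 8*√2 ≈ -317.69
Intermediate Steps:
(W² + (-4 - √(-3 + 5)))² - 347 = (0² + (-4 - √(-3 + 5)))² - 347 = (0 + (-4 - √2))² - 347 = (-4 - √2)² - 347 = -347 + (-4 - √2)²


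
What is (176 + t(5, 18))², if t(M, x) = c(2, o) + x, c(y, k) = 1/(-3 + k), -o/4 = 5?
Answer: 19900521/529 ≈ 37619.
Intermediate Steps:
o = -20 (o = -4*5 = -20)
t(M, x) = -1/23 + x (t(M, x) = 1/(-3 - 20) + x = 1/(-23) + x = -1/23 + x)
(176 + t(5, 18))² = (176 + (-1/23 + 18))² = (176 + 413/23)² = (4461/23)² = 19900521/529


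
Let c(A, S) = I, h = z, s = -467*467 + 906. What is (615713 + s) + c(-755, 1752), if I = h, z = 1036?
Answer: 399566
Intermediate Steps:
s = -217183 (s = -218089 + 906 = -217183)
h = 1036
I = 1036
c(A, S) = 1036
(615713 + s) + c(-755, 1752) = (615713 - 217183) + 1036 = 398530 + 1036 = 399566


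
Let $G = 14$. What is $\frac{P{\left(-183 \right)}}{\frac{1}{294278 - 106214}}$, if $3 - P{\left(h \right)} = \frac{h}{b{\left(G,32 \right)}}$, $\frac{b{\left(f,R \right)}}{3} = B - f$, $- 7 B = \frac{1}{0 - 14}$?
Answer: $- \frac{116913120}{457} \approx -2.5583 \cdot 10^{5}$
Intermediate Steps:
$B = \frac{1}{98}$ ($B = - \frac{1}{7 \left(0 - 14\right)} = - \frac{1}{7 \left(-14\right)} = \left(- \frac{1}{7}\right) \left(- \frac{1}{14}\right) = \frac{1}{98} \approx 0.010204$)
$b{\left(f,R \right)} = \frac{3}{98} - 3 f$ ($b{\left(f,R \right)} = 3 \left(\frac{1}{98} - f\right) = \frac{3}{98} - 3 f$)
$P{\left(h \right)} = 3 + \frac{98 h}{4113}$ ($P{\left(h \right)} = 3 - \frac{h}{\frac{3}{98} - 42} = 3 - \frac{h}{- \frac{4113}{98}} = 3 - h \left(- \frac{98}{4113}\right) = 3 - - \frac{98 h}{4113} = 3 + \frac{98 h}{4113}$)
$\frac{P{\left(-183 \right)}}{\frac{1}{294278 - 106214}} = \frac{3 + \frac{98}{4113} \left(-183\right)}{\frac{1}{294278 - 106214}} = \frac{3 - \frac{5978}{1371}}{\frac{1}{294278 - 106214}} = - \frac{1865}{1371 \cdot \frac{1}{188064}} = - \frac{1865 \frac{1}{\frac{1}{188064}}}{1371} = \left(- \frac{1865}{1371}\right) 188064 = - \frac{116913120}{457}$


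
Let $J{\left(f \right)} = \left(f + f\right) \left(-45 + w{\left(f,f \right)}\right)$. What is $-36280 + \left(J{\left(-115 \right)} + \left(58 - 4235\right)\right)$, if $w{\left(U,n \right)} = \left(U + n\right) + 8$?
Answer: $20953$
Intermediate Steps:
$w{\left(U,n \right)} = 8 + U + n$
$J{\left(f \right)} = 2 f \left(-37 + 2 f\right)$ ($J{\left(f \right)} = \left(f + f\right) \left(-45 + \left(8 + f + f\right)\right) = 2 f \left(-45 + \left(8 + 2 f\right)\right) = 2 f \left(-37 + 2 f\right)$)
$-36280 + \left(J{\left(-115 \right)} + \left(58 - 4235\right)\right) = -36280 + \left(2 \left(-115\right) \left(-37 + 2 \left(-115\right)\right) + \left(58 - 4235\right)\right) = -36280 + \left(2 \left(-115\right) \left(-37 - 230\right) + \left(58 - 4235\right)\right) = -36280 - \left(4177 + 230 \left(-267\right)\right) = -36280 + \left(61410 - 4177\right) = -36280 + 57233 = 20953$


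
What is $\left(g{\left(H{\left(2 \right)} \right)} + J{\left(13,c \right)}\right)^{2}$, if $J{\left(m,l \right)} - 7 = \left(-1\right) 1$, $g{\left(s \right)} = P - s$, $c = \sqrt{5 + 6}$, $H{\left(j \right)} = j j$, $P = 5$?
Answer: $49$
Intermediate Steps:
$H{\left(j \right)} = j^{2}$
$c = \sqrt{11} \approx 3.3166$
$g{\left(s \right)} = 5 - s$
$J{\left(m,l \right)} = 6$ ($J{\left(m,l \right)} = 7 - 1 = 6$)
$\left(g{\left(H{\left(2 \right)} \right)} + J{\left(13,c \right)}\right)^{2} = \left(\left(5 - 2^{2}\right) + 6\right)^{2} = \left(\left(5 - 4\right) + 6\right)^{2} = \left(1 + 6\right)^{2} = 7^{2} = 49$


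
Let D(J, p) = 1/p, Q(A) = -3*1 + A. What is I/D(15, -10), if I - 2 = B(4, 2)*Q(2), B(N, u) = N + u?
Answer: 40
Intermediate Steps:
Q(A) = -3 + A
I = -4 (I = 2 + (4 + 2)*(-3 + 2) = 2 + 6*(-1) = 2 - 6 = -4)
I/D(15, -10) = -4/(1/(-10)) = -4/(-⅒) = -4*(-10) = 40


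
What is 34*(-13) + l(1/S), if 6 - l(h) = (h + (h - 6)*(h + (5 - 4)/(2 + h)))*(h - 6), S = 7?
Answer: -2346499/5145 ≈ -456.07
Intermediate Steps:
l(h) = 6 - (-6 + h)*(h + (-6 + h)*(h + 1/(2 + h))) (l(h) = 6 - (h + (h - 6)*(h + (5 - 4)/(2 + h)))*(h - 6) = 6 - (h + (-6 + h)*(h + 1/(2 + h)))*(-6 + h) = 6 - (-6 + h)*(h + (-6 + h)*(h + 1/(2 + h))))
34*(-13) + l(1/S) = 34*(-13) + (-24 - (1/7)⁴ - 42/7 - 9*(1/7)² + 9*(1/7)³)/(2 + 1/7) = -442 + (-24 - (1*(⅐))⁴ - 42/7 - 9*(1*(⅐))² + 9*(1*(⅐))³)/(2 + 1*(⅐)) = -442 + (-24 - (⅐)⁴ - 42*⅐ - 9*(⅐)² + 9*(⅐)³)/(2 + ⅐) = -442 + (-24 - 1*1/2401 - 6 - 9*1/49 + 9*(1/343))/(15/7) = -442 + 7*(-24 - 1/2401 - 6 - 9/49 + 9/343)/15 = -442 + (7/15)*(-72409/2401) = -442 - 72409/5145 = -2346499/5145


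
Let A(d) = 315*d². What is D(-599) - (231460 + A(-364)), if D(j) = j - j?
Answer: -41967700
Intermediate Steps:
D(j) = 0
D(-599) - (231460 + A(-364)) = 0 - (231460 + 315*(-364)²) = 0 - (231460 + 315*132496) = 0 - (231460 + 41736240) = 0 - 1*41967700 = 0 - 41967700 = -41967700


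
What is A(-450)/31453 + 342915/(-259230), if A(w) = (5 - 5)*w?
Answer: -22861/17282 ≈ -1.3228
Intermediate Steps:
A(w) = 0 (A(w) = 0*w = 0)
A(-450)/31453 + 342915/(-259230) = 0/31453 + 342915/(-259230) = 0*(1/31453) + 342915*(-1/259230) = 0 - 22861/17282 = -22861/17282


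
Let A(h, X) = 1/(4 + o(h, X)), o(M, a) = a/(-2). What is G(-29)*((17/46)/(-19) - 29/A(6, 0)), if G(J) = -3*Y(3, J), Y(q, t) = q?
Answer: 912609/874 ≈ 1044.2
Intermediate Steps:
o(M, a) = -a/2 (o(M, a) = a*(-½) = -a/2)
A(h, X) = 1/(4 - X/2)
G(J) = -9 (G(J) = -3*3 = -9)
G(-29)*((17/46)/(-19) - 29/A(6, 0)) = -9*((17/46)/(-19) - 29/((-2/(-8 + 0)))) = -9*((17*(1/46))*(-1/19) - 29/((-2/(-8)))) = -9*((17/46)*(-1/19) - 29/((-2*(-⅛)))) = -9*(-17/874 - 29/¼) = -9*(-17/874 - 29*4) = -9*(-17/874 - 116) = -9*(-101401/874) = 912609/874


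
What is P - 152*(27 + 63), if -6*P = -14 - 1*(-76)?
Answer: -41071/3 ≈ -13690.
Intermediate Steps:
P = -31/3 (P = -(-14 - 1*(-76))/6 = -(-14 + 76)/6 = -1/6*62 = -31/3 ≈ -10.333)
P - 152*(27 + 63) = -31/3 - 152*(27 + 63) = -31/3 - 152*90 = -31/3 - 13680 = -41071/3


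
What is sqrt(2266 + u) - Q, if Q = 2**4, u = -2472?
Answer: -16 + I*sqrt(206) ≈ -16.0 + 14.353*I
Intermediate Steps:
Q = 16
sqrt(2266 + u) - Q = sqrt(2266 - 2472) - 1*16 = sqrt(-206) - 16 = I*sqrt(206) - 16 = -16 + I*sqrt(206)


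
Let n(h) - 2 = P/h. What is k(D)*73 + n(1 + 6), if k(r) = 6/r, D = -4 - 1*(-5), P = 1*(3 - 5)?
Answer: 3078/7 ≈ 439.71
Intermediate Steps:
P = -2 (P = 1*(-2) = -2)
D = 1 (D = -4 + 5 = 1)
n(h) = 2 - 2/h
k(D)*73 + n(1 + 6) = (6/1)*73 + (2 - 2/(1 + 6)) = (6*1)*73 + (2 - 2/7) = 6*73 + (2 - 2*⅐) = 438 + (2 - 2/7) = 438 + 12/7 = 3078/7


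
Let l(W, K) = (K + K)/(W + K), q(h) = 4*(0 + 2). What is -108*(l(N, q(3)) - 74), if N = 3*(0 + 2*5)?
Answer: 150984/19 ≈ 7946.5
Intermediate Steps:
N = 30 (N = 3*(0 + 10) = 3*10 = 30)
q(h) = 8 (q(h) = 4*2 = 8)
l(W, K) = 2*K/(K + W) (l(W, K) = (2*K)/(K + W) = 2*K/(K + W))
-108*(l(N, q(3)) - 74) = -108*(2*8/(8 + 30) - 74) = -108*(2*8/38 - 74) = -108*(2*8*(1/38) - 74) = -108*(8/19 - 74) = -108*(-1398/19) = 150984/19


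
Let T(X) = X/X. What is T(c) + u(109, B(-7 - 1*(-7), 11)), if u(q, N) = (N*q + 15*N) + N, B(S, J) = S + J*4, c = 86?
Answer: 5501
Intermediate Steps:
B(S, J) = S + 4*J
T(X) = 1
u(q, N) = 16*N + N*q (u(q, N) = (15*N + N*q) + N = 16*N + N*q)
T(c) + u(109, B(-7 - 1*(-7), 11)) = 1 + ((-7 - 1*(-7)) + 4*11)*(16 + 109) = 1 + ((-7 + 7) + 44)*125 = 1 + (0 + 44)*125 = 1 + 44*125 = 1 + 5500 = 5501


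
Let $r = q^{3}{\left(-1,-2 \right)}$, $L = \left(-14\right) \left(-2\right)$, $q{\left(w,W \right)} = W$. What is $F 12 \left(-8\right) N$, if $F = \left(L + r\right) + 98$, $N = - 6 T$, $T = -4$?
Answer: $-271872$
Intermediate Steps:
$L = 28$
$r = -8$ ($r = \left(-2\right)^{3} = -8$)
$N = 24$ ($N = \left(-6\right) \left(-4\right) = 24$)
$F = 118$ ($F = \left(28 - 8\right) + 98 = 20 + 98 = 118$)
$F 12 \left(-8\right) N = 118 \cdot 12 \left(-8\right) 24 = 118 \left(\left(-96\right) 24\right) = 118 \left(-2304\right) = -271872$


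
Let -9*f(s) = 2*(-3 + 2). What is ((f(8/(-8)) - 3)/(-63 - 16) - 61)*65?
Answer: -2817490/711 ≈ -3962.7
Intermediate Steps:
f(s) = 2/9 (f(s) = -2*(-3 + 2)/9 = -2*(-1)/9 = -1/9*(-2) = 2/9)
((f(8/(-8)) - 3)/(-63 - 16) - 61)*65 = ((2/9 - 3)/(-63 - 16) - 61)*65 = (-25/9/(-79) - 61)*65 = (-25/9*(-1/79) - 61)*65 = (25/711 - 61)*65 = -43346/711*65 = -2817490/711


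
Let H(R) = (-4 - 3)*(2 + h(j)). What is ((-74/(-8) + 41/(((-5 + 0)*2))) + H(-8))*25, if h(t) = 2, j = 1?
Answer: -2285/4 ≈ -571.25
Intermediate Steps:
H(R) = -28 (H(R) = (-4 - 3)*(2 + 2) = -7*4 = -28)
((-74/(-8) + 41/(((-5 + 0)*2))) + H(-8))*25 = ((-74/(-8) + 41/(((-5 + 0)*2))) - 28)*25 = ((-74*(-⅛) + 41/((-5*2))) - 28)*25 = ((37/4 + 41/(-10)) - 28)*25 = ((37/4 + 41*(-⅒)) - 28)*25 = ((37/4 - 41/10) - 28)*25 = (103/20 - 28)*25 = -457/20*25 = -2285/4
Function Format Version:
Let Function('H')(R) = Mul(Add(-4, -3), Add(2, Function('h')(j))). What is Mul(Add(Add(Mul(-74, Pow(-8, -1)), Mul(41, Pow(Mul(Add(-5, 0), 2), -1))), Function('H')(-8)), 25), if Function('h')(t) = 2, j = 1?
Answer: Rational(-2285, 4) ≈ -571.25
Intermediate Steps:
Function('H')(R) = -28 (Function('H')(R) = Mul(Add(-4, -3), Add(2, 2)) = Mul(-7, 4) = -28)
Mul(Add(Add(Mul(-74, Pow(-8, -1)), Mul(41, Pow(Mul(Add(-5, 0), 2), -1))), Function('H')(-8)), 25) = Mul(Add(Add(Mul(-74, Pow(-8, -1)), Mul(41, Pow(Mul(Add(-5, 0), 2), -1))), -28), 25) = Mul(Add(Add(Mul(-74, Rational(-1, 8)), Mul(41, Pow(Mul(-5, 2), -1))), -28), 25) = Mul(Add(Add(Rational(37, 4), Mul(41, Pow(-10, -1))), -28), 25) = Mul(Add(Add(Rational(37, 4), Mul(41, Rational(-1, 10))), -28), 25) = Mul(Add(Add(Rational(37, 4), Rational(-41, 10)), -28), 25) = Mul(Add(Rational(103, 20), -28), 25) = Mul(Rational(-457, 20), 25) = Rational(-2285, 4)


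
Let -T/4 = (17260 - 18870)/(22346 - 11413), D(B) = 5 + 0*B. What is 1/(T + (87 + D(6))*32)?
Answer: 10933/32193192 ≈ 0.00033961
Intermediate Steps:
D(B) = 5 (D(B) = 5 + 0 = 5)
T = 6440/10933 (T = -4*(17260 - 18870)/(22346 - 11413) = -(-6440)/10933 = -4*(-1610/10933) = 6440/10933 ≈ 0.58904)
1/(T + (87 + D(6))*32) = 1/(6440/10933 + (87 + 5)*32) = 1/(6440/10933 + 92*32) = 1/(6440/10933 + 2944) = 1/(32193192/10933) = 10933/32193192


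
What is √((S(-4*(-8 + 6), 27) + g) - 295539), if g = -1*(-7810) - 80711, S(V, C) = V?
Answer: 4*I*√23027 ≈ 606.99*I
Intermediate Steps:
g = -72901 (g = 7810 - 80711 = -72901)
√((S(-4*(-8 + 6), 27) + g) - 295539) = √((-4*(-8 + 6) - 72901) - 295539) = √((-4*(-2) - 72901) - 295539) = √((8 - 72901) - 295539) = √(-72893 - 295539) = √(-368432) = 4*I*√23027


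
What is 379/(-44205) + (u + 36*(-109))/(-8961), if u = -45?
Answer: 57351142/132040335 ≈ 0.43435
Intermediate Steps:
379/(-44205) + (u + 36*(-109))/(-8961) = 379/(-44205) + (-45 + 36*(-109))/(-8961) = 379*(-1/44205) + (-45 - 3924)*(-1/8961) = -379/44205 - 3969*(-1/8961) = -379/44205 + 1323/2987 = 57351142/132040335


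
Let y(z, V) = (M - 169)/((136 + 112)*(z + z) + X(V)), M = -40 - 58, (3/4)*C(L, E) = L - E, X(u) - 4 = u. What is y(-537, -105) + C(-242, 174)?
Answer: -443376991/799359 ≈ -554.67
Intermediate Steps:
X(u) = 4 + u
C(L, E) = -4*E/3 + 4*L/3 (C(L, E) = 4*(L - E)/3 = -4*E/3 + 4*L/3)
M = -98
y(z, V) = -267/(4 + V + 496*z) (y(z, V) = (-98 - 169)/((136 + 112)*(z + z) + (4 + V)) = -267/(248*(2*z) + (4 + V)) = -267/(496*z + (4 + V)) = -267/(4 + V + 496*z))
y(-537, -105) + C(-242, 174) = -267/(4 - 105 + 496*(-537)) + (-4/3*174 + (4/3)*(-242)) = -267/(4 - 105 - 266352) + (-232 - 968/3) = -267/(-266453) - 1664/3 = -267*(-1/266453) - 1664/3 = 267/266453 - 1664/3 = -443376991/799359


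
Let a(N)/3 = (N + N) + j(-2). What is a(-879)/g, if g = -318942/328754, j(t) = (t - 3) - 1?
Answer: 96653676/17719 ≈ 5454.8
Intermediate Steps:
j(t) = -4 + t (j(t) = (-3 + t) - 1 = -4 + t)
a(N) = -18 + 6*N (a(N) = 3*((N + N) + (-4 - 2)) = 3*(2*N - 6) = 3*(-6 + 2*N) = -18 + 6*N)
g = -159471/164377 (g = -318942*1/328754 = -159471/164377 ≈ -0.97015)
a(-879)/g = (-18 + 6*(-879))/(-159471/164377) = (-18 - 5274)*(-164377/159471) = -5292*(-164377/159471) = 96653676/17719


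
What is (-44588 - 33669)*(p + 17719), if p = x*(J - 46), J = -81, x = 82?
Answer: -571667385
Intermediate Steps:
p = -10414 (p = 82*(-81 - 46) = 82*(-127) = -10414)
(-44588 - 33669)*(p + 17719) = (-44588 - 33669)*(-10414 + 17719) = -78257*7305 = -571667385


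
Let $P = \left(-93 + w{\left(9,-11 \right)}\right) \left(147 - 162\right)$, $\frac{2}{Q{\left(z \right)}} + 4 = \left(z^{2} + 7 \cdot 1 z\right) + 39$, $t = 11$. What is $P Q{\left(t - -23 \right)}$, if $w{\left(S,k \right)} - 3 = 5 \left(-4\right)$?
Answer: $\frac{3300}{1429} \approx 2.3093$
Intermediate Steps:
$w{\left(S,k \right)} = -17$ ($w{\left(S,k \right)} = 3 + 5 \left(-4\right) = 3 - 20 = -17$)
$Q{\left(z \right)} = \frac{2}{35 + z^{2} + 7 z}$ ($Q{\left(z \right)} = \frac{2}{-4 + \left(\left(z^{2} + 7 \cdot 1 z\right) + 39\right)} = \frac{2}{-4 + \left(\left(z^{2} + 7 z\right) + 39\right)} = \frac{2}{-4 + \left(39 + z^{2} + 7 z\right)} = \frac{2}{35 + z^{2} + 7 z}$)
$P = 1650$ ($P = \left(-93 - 17\right) \left(147 - 162\right) = \left(-110\right) \left(-15\right) = 1650$)
$P Q{\left(t - -23 \right)} = 1650 \frac{2}{35 + \left(11 - -23\right)^{2} + 7 \left(11 - -23\right)} = 1650 \frac{2}{35 + \left(11 + 23\right)^{2} + 7 \left(11 + 23\right)} = 1650 \frac{2}{35 + 34^{2} + 7 \cdot 34} = 1650 \frac{2}{35 + 1156 + 238} = 1650 \cdot \frac{2}{1429} = \frac{3300}{1429}$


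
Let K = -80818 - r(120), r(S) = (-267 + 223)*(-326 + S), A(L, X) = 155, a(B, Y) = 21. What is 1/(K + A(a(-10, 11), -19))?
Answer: -1/89727 ≈ -1.1145e-5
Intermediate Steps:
r(S) = 14344 - 44*S (r(S) = -44*(-326 + S) = 14344 - 44*S)
K = -89882 (K = -80818 - (14344 - 44*120) = -80818 - (14344 - 5280) = -80818 - 1*9064 = -80818 - 9064 = -89882)
1/(K + A(a(-10, 11), -19)) = 1/(-89882 + 155) = 1/(-89727) = -1/89727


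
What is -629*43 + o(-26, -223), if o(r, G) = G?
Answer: -27270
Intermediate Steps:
-629*43 + o(-26, -223) = -629*43 - 223 = -27047 - 223 = -27270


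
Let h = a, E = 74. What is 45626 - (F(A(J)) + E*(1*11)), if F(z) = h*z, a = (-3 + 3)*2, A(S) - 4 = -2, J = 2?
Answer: 44812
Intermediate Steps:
A(S) = 2 (A(S) = 4 - 2 = 2)
a = 0 (a = 0*2 = 0)
h = 0
F(z) = 0 (F(z) = 0*z = 0)
45626 - (F(A(J)) + E*(1*11)) = 45626 - (0 + 74*(1*11)) = 45626 - (0 + 74*11) = 45626 - (0 + 814) = 45626 - 1*814 = 45626 - 814 = 44812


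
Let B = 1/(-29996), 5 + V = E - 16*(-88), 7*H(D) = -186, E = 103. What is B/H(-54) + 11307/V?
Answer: 10514109689/1400393256 ≈ 7.5080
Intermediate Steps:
H(D) = -186/7 (H(D) = (1/7)*(-186) = -186/7)
V = 1506 (V = -5 + (103 - 16*(-88)) = -5 + (103 + 1408) = -5 + 1511 = 1506)
B = -1/29996 ≈ -3.3338e-5
B/H(-54) + 11307/V = -1/(29996*(-186/7)) + 11307/1506 = -1/29996*(-7/186) + 11307*(1/1506) = 7/5579256 + 3769/502 = 10514109689/1400393256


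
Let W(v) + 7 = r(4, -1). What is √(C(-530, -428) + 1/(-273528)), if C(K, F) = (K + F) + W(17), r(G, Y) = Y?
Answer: I*√2007604716302/45588 ≈ 31.081*I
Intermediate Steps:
W(v) = -8 (W(v) = -7 - 1 = -8)
C(K, F) = -8 + F + K (C(K, F) = (K + F) - 8 = (F + K) - 8 = -8 + F + K)
√(C(-530, -428) + 1/(-273528)) = √((-8 - 428 - 530) + 1/(-273528)) = √(-966 - 1/273528) = √(-264228049/273528) = I*√2007604716302/45588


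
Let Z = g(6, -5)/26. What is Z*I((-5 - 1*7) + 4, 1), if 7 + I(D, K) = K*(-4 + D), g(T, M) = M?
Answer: 95/26 ≈ 3.6538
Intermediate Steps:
I(D, K) = -7 + K*(-4 + D)
Z = -5/26 ≈ -0.19231
Z*I((-5 - 1*7) + 4, 1) = -5*(-7 - 4*1 + ((-5 - 1*7) + 4)*1)/26 = -5*(-7 - 4 + ((-5 - 7) + 4)*1)/26 = -5*(-7 - 4 + (-12 + 4)*1)/26 = -5*(-7 - 4 - 8*1)/26 = -5*(-7 - 4 - 8)/26 = -5/26*(-19) = 95/26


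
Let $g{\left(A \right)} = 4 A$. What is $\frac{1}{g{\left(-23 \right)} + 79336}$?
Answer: $\frac{1}{79244} \approx 1.2619 \cdot 10^{-5}$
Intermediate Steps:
$\frac{1}{g{\left(-23 \right)} + 79336} = \frac{1}{4 \left(-23\right) + 79336} = \frac{1}{-92 + 79336} = \frac{1}{79244}$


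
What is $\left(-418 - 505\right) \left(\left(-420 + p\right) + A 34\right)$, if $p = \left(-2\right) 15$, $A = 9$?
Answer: $132912$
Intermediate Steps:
$p = -30$
$\left(-418 - 505\right) \left(\left(-420 + p\right) + A 34\right) = \left(-418 - 505\right) \left(\left(-420 - 30\right) + 9 \cdot 34\right) = - 923 \left(-450 + 306\right) = \left(-923\right) \left(-144\right) = 132912$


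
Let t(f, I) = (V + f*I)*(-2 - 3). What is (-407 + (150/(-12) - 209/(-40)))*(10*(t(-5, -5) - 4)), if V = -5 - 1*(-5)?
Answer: 2137659/4 ≈ 5.3442e+5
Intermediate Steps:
V = 0 (V = -5 + 5 = 0)
t(f, I) = -5*I*f (t(f, I) = (0 + f*I)*(-2 - 3) = (0 + I*f)*(-5) = (I*f)*(-5) = -5*I*f)
(-407 + (150/(-12) - 209/(-40)))*(10*(t(-5, -5) - 4)) = (-407 + (150/(-12) - 209/(-40)))*(10*(-5*(-5)*(-5) - 4)) = (-407 + (150*(-1/12) - 209*(-1/40)))*(10*(-125 - 4)) = (-407 + (-25/2 + 209/40))*(10*(-129)) = (-407 - 291/40)*(-1290) = -16571/40*(-1290) = 2137659/4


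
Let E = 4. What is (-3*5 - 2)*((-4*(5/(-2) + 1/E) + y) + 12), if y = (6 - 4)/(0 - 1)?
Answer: -323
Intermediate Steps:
y = -2 (y = 2/(-1) = 2*(-1) = -2)
(-3*5 - 2)*((-4*(5/(-2) + 1/E) + y) + 12) = (-3*5 - 2)*((-4*(5/(-2) + 1/4) - 2) + 12) = (-15 - 2)*((-4*(5*(-½) + 1*(¼)) - 2) + 12) = -17*((-4*(-5/2 + ¼) - 2) + 12) = -17*((-4*(-9/4) - 2) + 12) = -17*((9 - 2) + 12) = -17*(7 + 12) = -17*19 = -323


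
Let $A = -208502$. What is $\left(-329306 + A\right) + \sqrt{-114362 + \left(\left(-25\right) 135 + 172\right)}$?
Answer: $-537808 + i \sqrt{117565} \approx -5.3781 \cdot 10^{5} + 342.88 i$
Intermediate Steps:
$\left(-329306 + A\right) + \sqrt{-114362 + \left(\left(-25\right) 135 + 172\right)} = \left(-329306 - 208502\right) + \sqrt{-114362 + \left(\left(-25\right) 135 + 172\right)} = -537808 + \sqrt{-114362 + \left(-3375 + 172\right)} = -537808 + \sqrt{-114362 - 3203} = -537808 + \sqrt{-117565} = -537808 + i \sqrt{117565}$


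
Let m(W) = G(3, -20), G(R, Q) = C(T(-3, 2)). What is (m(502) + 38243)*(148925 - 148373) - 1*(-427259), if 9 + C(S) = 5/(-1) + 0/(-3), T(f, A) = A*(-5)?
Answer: 21529667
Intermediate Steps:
T(f, A) = -5*A
C(S) = -14 (C(S) = -9 + (5/(-1) + 0/(-3)) = -9 + (5*(-1) + 0*(-1/3)) = -9 + (-5 + 0) = -9 - 5 = -14)
G(R, Q) = -14
m(W) = -14
(m(502) + 38243)*(148925 - 148373) - 1*(-427259) = (-14 + 38243)*(148925 - 148373) - 1*(-427259) = 38229*552 + 427259 = 21102408 + 427259 = 21529667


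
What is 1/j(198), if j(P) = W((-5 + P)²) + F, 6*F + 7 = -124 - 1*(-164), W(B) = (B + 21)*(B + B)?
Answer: 2/5553080931 ≈ 3.6016e-10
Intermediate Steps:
W(B) = 2*B*(21 + B) (W(B) = (21 + B)*(2*B) = 2*B*(21 + B))
F = 11/2 (F = -7/6 + (-124 - 1*(-164))/6 = -7/6 + (-124 + 164)/6 = -7/6 + (⅙)*40 = -7/6 + 20/3 = 11/2 ≈ 5.5000)
j(P) = 11/2 + 2*(-5 + P)²*(21 + (-5 + P)²) (j(P) = 2*(-5 + P)²*(21 + (-5 + P)²) + 11/2 = 11/2 + 2*(-5 + P)²*(21 + (-5 + P)²))
1/j(198) = 1/(11/2 + 2*(-5 + 198)²*(21 + (-5 + 198)²)) = 1/(11/2 + 2*193²*(21 + 193²)) = 1/(11/2 + 2*37249*(21 + 37249)) = 1/(11/2 + 2*37249*37270) = 1/(11/2 + 2776540460) = 1/(5553080931/2) = 2/5553080931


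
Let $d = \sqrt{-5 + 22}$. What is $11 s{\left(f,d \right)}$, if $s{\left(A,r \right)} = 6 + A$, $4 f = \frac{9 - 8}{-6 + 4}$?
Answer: $\frac{517}{8} \approx 64.625$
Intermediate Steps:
$d = \sqrt{17} \approx 4.1231$
$f = - \frac{1}{8}$ ($f = \frac{\left(9 - 8\right) \frac{1}{-6 + 4}}{4} = \frac{1 \frac{1}{-2}}{4} = \frac{1 \left(- \frac{1}{2}\right)}{4} = \frac{1}{4} \left(- \frac{1}{2}\right) = - \frac{1}{8} \approx -0.125$)
$11 s{\left(f,d \right)} = 11 \left(6 - \frac{1}{8}\right) = 11 \cdot \frac{47}{8} = \frac{517}{8}$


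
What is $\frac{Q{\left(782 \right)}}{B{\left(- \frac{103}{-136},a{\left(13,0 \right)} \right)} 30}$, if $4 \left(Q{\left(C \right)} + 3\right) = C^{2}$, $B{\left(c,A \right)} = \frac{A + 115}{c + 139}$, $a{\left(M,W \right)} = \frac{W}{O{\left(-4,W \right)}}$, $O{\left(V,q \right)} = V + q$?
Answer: $\frac{1452876073}{234600} \approx 6193.0$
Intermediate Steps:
$a{\left(M,W \right)} = \frac{W}{-4 + W}$
$B{\left(c,A \right)} = \frac{115 + A}{139 + c}$
$Q{\left(C \right)} = -3 + \frac{C^{2}}{4}$
$\frac{Q{\left(782 \right)}}{B{\left(- \frac{103}{-136},a{\left(13,0 \right)} \right)} 30} = \frac{-3 + \frac{782^{2}}{4}}{\frac{115 + \frac{0}{-4 + 0}}{139 - \frac{103}{-136}} \cdot 30} = \frac{-3 + \frac{1}{4} \cdot 611524}{\frac{115 + \frac{0}{-4}}{139 - - \frac{103}{136}} \cdot 30} = \frac{-3 + 152881}{\frac{115 + 0 \left(- \frac{1}{4}\right)}{139 + \frac{103}{136}} \cdot 30} = \frac{152878}{\frac{115 + 0}{\frac{19007}{136}} \cdot 30} = \frac{152878}{\frac{136}{19007} \cdot 115 \cdot 30} = \frac{152878}{\frac{15640}{19007} \cdot 30} = \frac{152878}{\frac{469200}{19007}} = 152878 \cdot \frac{19007}{469200} = \frac{1452876073}{234600}$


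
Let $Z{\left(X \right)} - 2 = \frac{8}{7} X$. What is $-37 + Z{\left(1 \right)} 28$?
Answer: $51$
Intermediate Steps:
$Z{\left(X \right)} = 2 + \frac{8 X}{7}$ ($Z{\left(X \right)} = 2 + \frac{8}{7} X = 2 + 8 \cdot \frac{1}{7} X = 2 + \frac{8 X}{7}$)
$-37 + Z{\left(1 \right)} 28 = -37 + \left(2 + \frac{8}{7} \cdot 1\right) 28 = -37 + \left(2 + \frac{8}{7}\right) 28 = -37 + \frac{22}{7} \cdot 28 = -37 + 88 = 51$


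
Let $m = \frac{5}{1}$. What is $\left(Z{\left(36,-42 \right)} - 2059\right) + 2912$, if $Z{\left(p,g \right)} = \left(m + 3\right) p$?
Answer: $1141$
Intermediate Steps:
$m = 5$ ($m = 5 \cdot 1 = 5$)
$Z{\left(p,g \right)} = 8 p$ ($Z{\left(p,g \right)} = \left(5 + 3\right) p = 8 p$)
$\left(Z{\left(36,-42 \right)} - 2059\right) + 2912 = \left(8 \cdot 36 - 2059\right) + 2912 = \left(288 - 2059\right) + 2912 = -1771 + 2912 = 1141$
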